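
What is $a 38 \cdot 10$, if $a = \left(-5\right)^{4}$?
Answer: $237500$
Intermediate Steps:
$a = 625$
$a 38 \cdot 10 = 625 \cdot 38 \cdot 10 = 23750 \cdot 10 = 237500$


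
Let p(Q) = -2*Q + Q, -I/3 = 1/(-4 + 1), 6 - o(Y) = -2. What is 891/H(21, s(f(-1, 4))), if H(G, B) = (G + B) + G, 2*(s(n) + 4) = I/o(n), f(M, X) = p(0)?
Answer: 4752/203 ≈ 23.409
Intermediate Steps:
o(Y) = 8 (o(Y) = 6 - 1*(-2) = 6 + 2 = 8)
I = 1 (I = -3/(-4 + 1) = -3/(-3) = -3*(-1/3) = 1)
p(Q) = -Q
f(M, X) = 0 (f(M, X) = -1*0 = 0)
s(n) = -63/16 (s(n) = -4 + (1/8)/2 = -4 + (1*(1/8))/2 = -4 + (1/2)*(1/8) = -4 + 1/16 = -63/16)
H(G, B) = B + 2*G (H(G, B) = (B + G) + G = B + 2*G)
891/H(21, s(f(-1, 4))) = 891/(-63/16 + 2*21) = 891/(-63/16 + 42) = 891/(609/16) = 891*(16/609) = 4752/203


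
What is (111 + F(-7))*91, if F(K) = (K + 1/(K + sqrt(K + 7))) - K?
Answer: 10088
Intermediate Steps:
F(K) = 1/(K + sqrt(7 + K)) (F(K) = (K + 1/(K + sqrt(7 + K))) - K = 1/(K + sqrt(7 + K)))
(111 + F(-7))*91 = (111 + 1/(-7 + sqrt(7 - 7)))*91 = (111 + 1/(-7 + sqrt(0)))*91 = (111 + 1/(-7 + 0))*91 = (111 + 1/(-7))*91 = (111 - 1/7)*91 = (776/7)*91 = 10088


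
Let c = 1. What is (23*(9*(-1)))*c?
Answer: -207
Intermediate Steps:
(23*(9*(-1)))*c = (23*(9*(-1)))*1 = (23*(-9))*1 = -207*1 = -207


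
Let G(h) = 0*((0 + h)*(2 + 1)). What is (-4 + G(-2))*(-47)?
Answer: 188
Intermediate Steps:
G(h) = 0 (G(h) = 0*(h*3) = 0*(3*h) = 0)
(-4 + G(-2))*(-47) = (-4 + 0)*(-47) = -4*(-47) = 188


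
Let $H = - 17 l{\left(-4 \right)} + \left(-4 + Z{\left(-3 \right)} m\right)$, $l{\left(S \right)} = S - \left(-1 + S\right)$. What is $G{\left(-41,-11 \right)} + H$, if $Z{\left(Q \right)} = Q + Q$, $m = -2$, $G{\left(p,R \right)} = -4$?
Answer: $-13$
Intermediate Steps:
$l{\left(S \right)} = 1$
$Z{\left(Q \right)} = 2 Q$
$H = -9$ ($H = \left(-17\right) 1 - \left(4 - 2 \left(-3\right) \left(-2\right)\right) = -17 - -8 = -17 + \left(-4 + 12\right) = -17 + 8 = -9$)
$G{\left(-41,-11 \right)} + H = -4 - 9 = -13$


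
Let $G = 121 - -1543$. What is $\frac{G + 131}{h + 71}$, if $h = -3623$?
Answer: $- \frac{1795}{3552} \approx -0.50535$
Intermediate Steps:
$G = 1664$ ($G = 121 + 1543 = 1664$)
$\frac{G + 131}{h + 71} = \frac{1664 + 131}{-3623 + 71} = \frac{1795}{-3552} = 1795 \left(- \frac{1}{3552}\right) = - \frac{1795}{3552}$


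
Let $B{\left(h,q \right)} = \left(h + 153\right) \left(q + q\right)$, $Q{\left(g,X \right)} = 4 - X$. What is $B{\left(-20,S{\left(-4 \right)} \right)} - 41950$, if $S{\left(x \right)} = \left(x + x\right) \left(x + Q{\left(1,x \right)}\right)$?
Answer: $-50462$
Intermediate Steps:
$S{\left(x \right)} = 8 x$ ($S{\left(x \right)} = \left(x + x\right) \left(x - \left(-4 + x\right)\right) = 2 x 4 = 8 x$)
$B{\left(h,q \right)} = 2 q \left(153 + h\right)$ ($B{\left(h,q \right)} = \left(153 + h\right) 2 q = 2 q \left(153 + h\right)$)
$B{\left(-20,S{\left(-4 \right)} \right)} - 41950 = 2 \cdot 8 \left(-4\right) \left(153 - 20\right) - 41950 = 2 \left(-32\right) 133 - 41950 = -8512 - 41950 = -50462$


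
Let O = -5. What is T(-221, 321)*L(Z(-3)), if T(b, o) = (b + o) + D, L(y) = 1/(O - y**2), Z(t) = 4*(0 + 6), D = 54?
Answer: -22/83 ≈ -0.26506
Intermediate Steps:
Z(t) = 24 (Z(t) = 4*6 = 24)
L(y) = 1/(-5 - y**2)
T(b, o) = 54 + b + o (T(b, o) = (b + o) + 54 = 54 + b + o)
T(-221, 321)*L(Z(-3)) = (54 - 221 + 321)*(-1/(5 + 24**2)) = 154*(-1/(5 + 576)) = 154*(-1/581) = -22/83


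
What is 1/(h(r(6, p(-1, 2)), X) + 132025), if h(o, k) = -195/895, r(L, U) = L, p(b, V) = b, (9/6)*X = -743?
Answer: 179/23632436 ≈ 7.5743e-6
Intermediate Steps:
X = -1486/3 (X = (⅔)*(-743) = -1486/3 ≈ -495.33)
h(o, k) = -39/179 (h(o, k) = -195*1/895 = -39/179)
1/(h(r(6, p(-1, 2)), X) + 132025) = 1/(-39/179 + 132025) = 1/(23632436/179) = 179/23632436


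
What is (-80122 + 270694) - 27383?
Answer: 163189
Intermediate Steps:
(-80122 + 270694) - 27383 = 190572 - 27383 = 163189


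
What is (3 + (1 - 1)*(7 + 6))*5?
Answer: 15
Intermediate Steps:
(3 + (1 - 1)*(7 + 6))*5 = (3 + 0*13)*5 = (3 + 0)*5 = 3*5 = 15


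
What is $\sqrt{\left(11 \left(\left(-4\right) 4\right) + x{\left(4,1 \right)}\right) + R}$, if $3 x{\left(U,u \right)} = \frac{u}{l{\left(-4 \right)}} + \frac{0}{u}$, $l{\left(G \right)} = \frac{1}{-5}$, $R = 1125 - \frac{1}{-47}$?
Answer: $\frac{\sqrt{18834357}}{141} \approx 30.779$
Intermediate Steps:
$R = \frac{52876}{47}$ ($R = 1125 - - \frac{1}{47} = 1125 + \frac{1}{47} = \frac{52876}{47} \approx 1125.0$)
$l{\left(G \right)} = - \frac{1}{5}$
$x{\left(U,u \right)} = - \frac{5 u}{3}$ ($x{\left(U,u \right)} = \frac{\frac{u}{- \frac{1}{5}} + \frac{0}{u}}{3} = \frac{u \left(-5\right) + 0}{3} = \frac{- 5 u + 0}{3} = \frac{\left(-5\right) u}{3} = - \frac{5 u}{3}$)
$\sqrt{\left(11 \left(\left(-4\right) 4\right) + x{\left(4,1 \right)}\right) + R} = \sqrt{\left(11 \left(\left(-4\right) 4\right) - \frac{5}{3}\right) + \frac{52876}{47}} = \sqrt{\left(11 \left(-16\right) - \frac{5}{3}\right) + \frac{52876}{47}} = \sqrt{\left(-176 - \frac{5}{3}\right) + \frac{52876}{47}} = \sqrt{- \frac{533}{3} + \frac{52876}{47}} = \sqrt{\frac{133577}{141}} = \frac{\sqrt{18834357}}{141}$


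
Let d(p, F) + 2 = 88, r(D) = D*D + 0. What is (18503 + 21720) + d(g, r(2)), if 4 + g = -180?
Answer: 40309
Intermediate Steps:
g = -184 (g = -4 - 180 = -184)
r(D) = D² (r(D) = D² + 0 = D²)
d(p, F) = 86 (d(p, F) = -2 + 88 = 86)
(18503 + 21720) + d(g, r(2)) = (18503 + 21720) + 86 = 40223 + 86 = 40309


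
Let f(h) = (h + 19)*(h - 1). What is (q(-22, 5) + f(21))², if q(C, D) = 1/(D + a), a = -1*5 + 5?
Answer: 16008001/25 ≈ 6.4032e+5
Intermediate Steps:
f(h) = (-1 + h)*(19 + h) (f(h) = (19 + h)*(-1 + h) = (-1 + h)*(19 + h))
a = 0 (a = -5 + 5 = 0)
q(C, D) = 1/D (q(C, D) = 1/(D + 0) = 1/D)
(q(-22, 5) + f(21))² = (1/5 + (-19 + 21² + 18*21))² = (⅕ + (-19 + 441 + 378))² = (⅕ + 800)² = (4001/5)² = 16008001/25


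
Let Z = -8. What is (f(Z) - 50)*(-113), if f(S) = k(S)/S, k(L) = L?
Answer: 5537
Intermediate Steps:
f(S) = 1 (f(S) = S/S = 1)
(f(Z) - 50)*(-113) = (1 - 50)*(-113) = -49*(-113) = 5537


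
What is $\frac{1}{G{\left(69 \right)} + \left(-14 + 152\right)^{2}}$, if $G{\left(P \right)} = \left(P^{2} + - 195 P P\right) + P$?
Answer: $- \frac{1}{904521} \approx -1.1056 \cdot 10^{-6}$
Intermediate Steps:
$G{\left(P \right)} = P - 194 P^{2}$ ($G{\left(P \right)} = \left(P^{2} - 195 P^{2}\right) + P = - 194 P^{2} + P = P - 194 P^{2}$)
$\frac{1}{G{\left(69 \right)} + \left(-14 + 152\right)^{2}} = \frac{1}{69 \left(1 - 13386\right) + \left(-14 + 152\right)^{2}} = \frac{1}{69 \left(1 - 13386\right) + 138^{2}} = \frac{1}{69 \left(-13385\right) + 19044} = \frac{1}{-923565 + 19044} = \frac{1}{-904521} = - \frac{1}{904521}$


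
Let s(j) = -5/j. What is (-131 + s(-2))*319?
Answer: -81983/2 ≈ -40992.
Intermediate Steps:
(-131 + s(-2))*319 = (-131 - 5/(-2))*319 = (-131 - 5*(-1/2))*319 = (-131 + 5/2)*319 = -257/2*319 = -81983/2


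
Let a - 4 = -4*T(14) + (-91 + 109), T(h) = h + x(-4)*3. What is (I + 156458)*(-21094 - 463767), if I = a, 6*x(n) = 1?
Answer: -75842927342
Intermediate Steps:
x(n) = ⅙ (x(n) = (⅙)*1 = ⅙)
T(h) = ½ + h (T(h) = h + (⅙)*3 = h + ½ = ½ + h)
a = -36 (a = 4 + (-4*(½ + 14) + (-91 + 109)) = 4 + (-4*29/2 + 18) = 4 + (-58 + 18) = 4 - 40 = -36)
I = -36
(I + 156458)*(-21094 - 463767) = (-36 + 156458)*(-21094 - 463767) = 156422*(-484861) = -75842927342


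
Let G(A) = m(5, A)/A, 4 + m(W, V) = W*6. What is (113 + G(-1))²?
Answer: 7569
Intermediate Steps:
m(W, V) = -4 + 6*W (m(W, V) = -4 + W*6 = -4 + 6*W)
G(A) = 26/A (G(A) = (-4 + 6*5)/A = (-4 + 30)/A = 26/A)
(113 + G(-1))² = (113 + 26/(-1))² = (113 + 26*(-1))² = (113 - 26)² = 87² = 7569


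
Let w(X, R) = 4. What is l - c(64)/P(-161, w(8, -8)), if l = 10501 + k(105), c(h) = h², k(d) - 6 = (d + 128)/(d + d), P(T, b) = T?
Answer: 50877049/4830 ≈ 10534.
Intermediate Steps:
k(d) = 6 + (128 + d)/(2*d) (k(d) = 6 + (d + 128)/(d + d) = 6 + (128 + d)/((2*d)) = 6 + (128 + d)*(1/(2*d)) = 6 + (128 + d)/(2*d))
l = 2206703/210 (l = 10501 + (13/2 + 64/105) = 10501 + 1493/210 = 2206703/210 ≈ 10508.)
l - c(64)/P(-161, w(8, -8)) = 2206703/210 - 64²/(-161) = 2206703/210 - 4096*(-1)/161 = 2206703/210 - 1*(-4096/161) = 2206703/210 + 4096/161 = 50877049/4830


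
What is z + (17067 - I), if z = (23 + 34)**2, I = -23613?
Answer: 43929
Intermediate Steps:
z = 3249 (z = 57**2 = 3249)
z + (17067 - I) = 3249 + (17067 - 1*(-23613)) = 3249 + (17067 + 23613) = 3249 + 40680 = 43929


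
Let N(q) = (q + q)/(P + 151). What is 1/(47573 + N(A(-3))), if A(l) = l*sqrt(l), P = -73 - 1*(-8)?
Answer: 87962477/4184638918348 + 129*I*sqrt(3)/4184638918348 ≈ 2.102e-5 + 5.3394e-11*I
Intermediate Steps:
P = -65 (P = -73 + 8 = -65)
A(l) = l**(3/2)
N(q) = q/43 (N(q) = (q + q)/(-65 + 151) = (2*q)/86 = (2*q)*(1/86) = q/43)
1/(47573 + N(A(-3))) = 1/(47573 + (-3)**(3/2)/43) = 1/(47573 + (-3*I*sqrt(3))/43) = 1/(47573 - 3*I*sqrt(3)/43)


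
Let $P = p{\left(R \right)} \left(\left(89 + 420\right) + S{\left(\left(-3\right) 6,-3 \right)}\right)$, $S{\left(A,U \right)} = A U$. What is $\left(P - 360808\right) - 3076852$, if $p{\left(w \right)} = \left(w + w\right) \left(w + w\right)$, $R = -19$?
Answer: $-2624688$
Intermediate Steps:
$p{\left(w \right)} = 4 w^{2}$ ($p{\left(w \right)} = 2 w 2 w = 4 w^{2}$)
$P = 812972$ ($P = 4 \left(-19\right)^{2} \left(\left(89 + 420\right) + \left(-3\right) 6 \left(-3\right)\right) = 4 \cdot 361 \left(509 - -54\right) = 1444 \left(509 + 54\right) = 1444 \cdot 563 = 812972$)
$\left(P - 360808\right) - 3076852 = \left(812972 - 360808\right) - 3076852 = 452164 - 3076852 = -2624688$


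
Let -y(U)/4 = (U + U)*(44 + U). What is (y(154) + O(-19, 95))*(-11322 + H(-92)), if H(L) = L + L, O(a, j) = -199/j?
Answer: 266641413214/95 ≈ 2.8068e+9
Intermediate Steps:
y(U) = -8*U*(44 + U) (y(U) = -4*(U + U)*(44 + U) = -4*2*U*(44 + U) = -8*U*(44 + U))
H(L) = 2*L
(y(154) + O(-19, 95))*(-11322 + H(-92)) = (-8*154*(44 + 154) - 199/95)*(-11322 + 2*(-92)) = (-8*154*198 - 199*1/95)*(-11322 - 184) = (-243936 - 199/95)*(-11506) = -23174119/95*(-11506) = 266641413214/95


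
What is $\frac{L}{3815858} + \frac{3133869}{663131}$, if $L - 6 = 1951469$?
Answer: $\frac{13252482662827}{2530413731398} \approx 5.2373$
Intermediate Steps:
$L = 1951475$ ($L = 6 + 1951469 = 1951475$)
$\frac{L}{3815858} + \frac{3133869}{663131} = \frac{1951475}{3815858} + \frac{3133869}{663131} = \frac{13252482662827}{2530413731398}$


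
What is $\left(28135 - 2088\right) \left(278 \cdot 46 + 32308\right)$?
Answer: $1174615512$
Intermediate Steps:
$\left(28135 - 2088\right) \left(278 \cdot 46 + 32308\right) = 26047 \left(12788 + 32308\right) = 26047 \cdot 45096 = 1174615512$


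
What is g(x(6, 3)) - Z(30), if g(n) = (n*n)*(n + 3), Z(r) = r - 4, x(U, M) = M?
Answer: 28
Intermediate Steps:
Z(r) = -4 + r
g(n) = n²*(3 + n)
g(x(6, 3)) - Z(30) = 3²*(3 + 3) - (-4 + 30) = 9*6 - 1*26 = 54 - 26 = 28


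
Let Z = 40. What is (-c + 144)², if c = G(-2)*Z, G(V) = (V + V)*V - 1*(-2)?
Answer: 65536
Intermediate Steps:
G(V) = 2 + 2*V² (G(V) = (2*V)*V + 2 = 2*V² + 2 = 2 + 2*V²)
c = 400 (c = (2 + 2*(-2)²)*40 = (2 + 2*4)*40 = (2 + 8)*40 = 10*40 = 400)
(-c + 144)² = (-1*400 + 144)² = (-400 + 144)² = (-256)² = 65536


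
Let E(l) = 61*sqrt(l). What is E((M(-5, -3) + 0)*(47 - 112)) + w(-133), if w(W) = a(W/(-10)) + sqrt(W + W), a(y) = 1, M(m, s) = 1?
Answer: 1 + I*sqrt(266) + 61*I*sqrt(65) ≈ 1.0 + 508.11*I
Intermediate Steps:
w(W) = 1 + sqrt(2)*sqrt(W) (w(W) = 1 + sqrt(W + W) = 1 + sqrt(2*W) = 1 + sqrt(2)*sqrt(W))
E((M(-5, -3) + 0)*(47 - 112)) + w(-133) = 61*sqrt((1 + 0)*(47 - 112)) + (1 + sqrt(2)*sqrt(-133)) = 61*sqrt(1*(-65)) + (1 + sqrt(2)*(I*sqrt(133))) = 61*sqrt(-65) + (1 + I*sqrt(266)) = 61*(I*sqrt(65)) + (1 + I*sqrt(266)) = 61*I*sqrt(65) + (1 + I*sqrt(266)) = 1 + I*sqrt(266) + 61*I*sqrt(65)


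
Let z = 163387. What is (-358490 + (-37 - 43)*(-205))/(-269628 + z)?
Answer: 342090/106241 ≈ 3.2199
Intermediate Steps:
(-358490 + (-37 - 43)*(-205))/(-269628 + z) = (-358490 + (-37 - 43)*(-205))/(-269628 + 163387) = (-358490 - 80*(-205))/(-106241) = (-358490 + 16400)*(-1/106241) = -342090*(-1/106241) = 342090/106241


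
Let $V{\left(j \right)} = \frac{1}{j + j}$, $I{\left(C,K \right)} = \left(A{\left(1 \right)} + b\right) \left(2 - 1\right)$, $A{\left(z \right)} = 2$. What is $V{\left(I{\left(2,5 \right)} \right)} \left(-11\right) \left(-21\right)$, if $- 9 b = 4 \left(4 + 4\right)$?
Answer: $- \frac{297}{4} \approx -74.25$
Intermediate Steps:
$b = - \frac{32}{9}$ ($b = - \frac{4 \left(4 + 4\right)}{9} = - \frac{4 \cdot 8}{9} = \left(- \frac{1}{9}\right) 32 = - \frac{32}{9} \approx -3.5556$)
$I{\left(C,K \right)} = - \frac{14}{9}$ ($I{\left(C,K \right)} = \left(2 - \frac{32}{9}\right) \left(2 - 1\right) = \left(- \frac{14}{9}\right) 1 = - \frac{14}{9}$)
$V{\left(j \right)} = \frac{1}{2 j}$
$V{\left(I{\left(2,5 \right)} \right)} \left(-11\right) \left(-21\right) = \frac{1}{2 \left(- \frac{14}{9}\right)} \left(-11\right) \left(-21\right) = \frac{1}{2} \left(- \frac{9}{14}\right) \left(-11\right) \left(-21\right) = \left(- \frac{9}{28}\right) \left(-11\right) \left(-21\right) = \frac{99}{28} \left(-21\right) = - \frac{297}{4}$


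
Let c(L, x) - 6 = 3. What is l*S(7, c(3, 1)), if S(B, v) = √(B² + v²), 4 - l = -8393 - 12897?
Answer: 21294*√130 ≈ 2.4279e+5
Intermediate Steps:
c(L, x) = 9 (c(L, x) = 6 + 3 = 9)
l = 21294 (l = 4 - (-8393 - 12897) = 4 - 1*(-21290) = 4 + 21290 = 21294)
l*S(7, c(3, 1)) = 21294*√(7² + 9²) = 21294*√(49 + 81) = 21294*√130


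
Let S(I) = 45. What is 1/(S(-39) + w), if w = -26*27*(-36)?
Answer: 1/25317 ≈ 3.9499e-5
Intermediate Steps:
w = 25272 (w = -702*(-36) = 25272)
1/(S(-39) + w) = 1/(45 + 25272) = 1/25317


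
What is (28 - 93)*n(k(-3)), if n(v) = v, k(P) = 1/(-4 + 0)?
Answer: 65/4 ≈ 16.250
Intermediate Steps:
k(P) = -1/4 (k(P) = 1/(-4) = -1/4)
(28 - 93)*n(k(-3)) = (28 - 93)*(-1/4) = -65*(-1/4) = 65/4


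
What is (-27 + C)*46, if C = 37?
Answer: 460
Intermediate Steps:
(-27 + C)*46 = (-27 + 37)*46 = 10*46 = 460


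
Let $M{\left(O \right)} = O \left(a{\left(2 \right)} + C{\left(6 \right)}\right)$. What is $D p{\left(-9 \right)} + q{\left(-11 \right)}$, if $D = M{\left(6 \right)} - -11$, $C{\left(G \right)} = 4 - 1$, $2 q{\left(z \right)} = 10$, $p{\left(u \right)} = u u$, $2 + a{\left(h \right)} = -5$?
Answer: $-1048$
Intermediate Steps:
$a{\left(h \right)} = -7$ ($a{\left(h \right)} = -2 - 5 = -7$)
$p{\left(u \right)} = u^{2}$
$q{\left(z \right)} = 5$ ($q{\left(z \right)} = \frac{1}{2} \cdot 10 = 5$)
$C{\left(G \right)} = 3$ ($C{\left(G \right)} = 4 - 1 = 3$)
$M{\left(O \right)} = - 4 O$ ($M{\left(O \right)} = O \left(-7 + 3\right) = O \left(-4\right) = - 4 O$)
$D = -13$ ($D = \left(-4\right) 6 - -11 = -24 + 11 = -13$)
$D p{\left(-9 \right)} + q{\left(-11 \right)} = - 13 \left(-9\right)^{2} + 5 = \left(-13\right) 81 + 5 = -1053 + 5 = -1048$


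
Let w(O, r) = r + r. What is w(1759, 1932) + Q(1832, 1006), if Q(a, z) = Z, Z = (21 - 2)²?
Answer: 4225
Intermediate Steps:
w(O, r) = 2*r
Z = 361 (Z = 19² = 361)
Q(a, z) = 361
w(1759, 1932) + Q(1832, 1006) = 2*1932 + 361 = 3864 + 361 = 4225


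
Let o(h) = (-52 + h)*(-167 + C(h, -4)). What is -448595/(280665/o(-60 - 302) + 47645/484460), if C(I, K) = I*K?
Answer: 8711681319460/8367589 ≈ 1.0411e+6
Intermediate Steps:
o(h) = (-167 - 4*h)*(-52 + h) (o(h) = (-52 + h)*(-167 + h*(-4)) = (-52 + h)*(-167 - 4*h) = (-167 - 4*h)*(-52 + h))
-448595/(280665/o(-60 - 302) + 47645/484460) = -448595/(280665/(8684 - 4*(-60 - 302)² + 41*(-60 - 302)) + 47645/484460) = -448595/(280665/(8684 - 4*(-362)² + 41*(-362)) + 47645*(1/484460)) = -448595/(280665/(8684 - 4*131044 - 14842) + 9529/96892) = -448595/(280665/(8684 - 524176 - 14842) + 9529/96892) = -448595/(280665/(-530334) + 9529/96892) = -448595/(280665*(-1/530334) + 9529/96892) = -448595/(-1485/2806 + 9529/96892) = -448595/(-58573123/135939476) = -448595*(-135939476/58573123) = 8711681319460/8367589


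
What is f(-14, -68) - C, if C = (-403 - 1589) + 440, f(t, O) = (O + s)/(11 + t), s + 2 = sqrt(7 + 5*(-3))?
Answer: 4726/3 - 2*I*sqrt(2)/3 ≈ 1575.3 - 0.94281*I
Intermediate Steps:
s = -2 + 2*I*sqrt(2) (s = -2 + sqrt(7 + 5*(-3)) = -2 + sqrt(7 - 15) = -2 + sqrt(-8) = -2 + 2*I*sqrt(2) ≈ -2.0 + 2.8284*I)
f(t, O) = (-2 + O + 2*I*sqrt(2))/(11 + t) (f(t, O) = (O + (-2 + 2*I*sqrt(2)))/(11 + t) = (-2 + O + 2*I*sqrt(2))/(11 + t))
C = -1552 (C = -1992 + 440 = -1552)
f(-14, -68) - C = (-2 - 68 + 2*I*sqrt(2))/(11 - 14) - 1*(-1552) = (-70 + 2*I*sqrt(2))/(-3) + 1552 = -(-70 + 2*I*sqrt(2))/3 + 1552 = (70/3 - 2*I*sqrt(2)/3) + 1552 = 4726/3 - 2*I*sqrt(2)/3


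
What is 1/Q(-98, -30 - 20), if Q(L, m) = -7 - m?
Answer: 1/43 ≈ 0.023256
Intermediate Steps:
1/Q(-98, -30 - 20) = 1/(-7 - (-30 - 20)) = 1/(-7 - 1*(-50)) = 1/(-7 + 50) = 1/43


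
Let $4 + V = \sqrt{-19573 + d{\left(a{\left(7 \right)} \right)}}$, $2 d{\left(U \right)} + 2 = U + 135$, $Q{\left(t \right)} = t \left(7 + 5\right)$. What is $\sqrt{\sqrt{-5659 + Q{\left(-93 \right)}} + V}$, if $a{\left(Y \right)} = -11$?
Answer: $\sqrt{-4 + 5 i \sqrt{271} + 6 i \sqrt{542}} \approx 10.441 + 10.631 i$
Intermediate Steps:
$Q{\left(t \right)} = 12 t$ ($Q{\left(t \right)} = t 12 = 12 t$)
$d{\left(U \right)} = \frac{133}{2} + \frac{U}{2}$ ($d{\left(U \right)} = -1 + \frac{U + 135}{2} = -1 + \frac{135 + U}{2} = -1 + \left(\frac{135}{2} + \frac{U}{2}\right) = \frac{133}{2} + \frac{U}{2}$)
$V = -4 + 6 i \sqrt{542}$ ($V = -4 + \sqrt{-19573 + \left(\frac{133}{2} + \frac{1}{2} \left(-11\right)\right)} = -4 + \sqrt{-19573 + \left(\frac{133}{2} - \frac{11}{2}\right)} = -4 + \sqrt{-19573 + 61} = -4 + \sqrt{-19512} = -4 + 6 i \sqrt{542} \approx -4.0 + 139.69 i$)
$\sqrt{\sqrt{-5659 + Q{\left(-93 \right)}} + V} = \sqrt{\sqrt{-5659 + 12 \left(-93\right)} - \left(4 - 6 i \sqrt{542}\right)} = \sqrt{\sqrt{-5659 - 1116} - \left(4 - 6 i \sqrt{542}\right)} = \sqrt{\sqrt{-6775} - \left(4 - 6 i \sqrt{542}\right)} = \sqrt{5 i \sqrt{271} - \left(4 - 6 i \sqrt{542}\right)} = \sqrt{-4 + 5 i \sqrt{271} + 6 i \sqrt{542}}$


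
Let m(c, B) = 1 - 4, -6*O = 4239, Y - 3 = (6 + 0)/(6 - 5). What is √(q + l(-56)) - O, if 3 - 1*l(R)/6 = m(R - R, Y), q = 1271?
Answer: 1413/2 + √1307 ≈ 742.65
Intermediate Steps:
Y = 9 (Y = 3 + (6 + 0)/(6 - 5) = 3 + 6/1 = 3 + 6*1 = 3 + 6 = 9)
O = -1413/2 (O = -⅙*4239 = -1413/2 ≈ -706.50)
m(c, B) = -3
l(R) = 36 (l(R) = 18 - 6*(-3) = 18 + 18 = 36)
√(q + l(-56)) - O = √(1271 + 36) - 1*(-1413/2) = √1307 + 1413/2 = 1413/2 + √1307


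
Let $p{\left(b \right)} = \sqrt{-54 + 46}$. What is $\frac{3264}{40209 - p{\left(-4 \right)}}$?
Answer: $\frac{131242176}{1616763689} + \frac{6528 i \sqrt{2}}{1616763689} \approx 0.081176 + 5.7102 \cdot 10^{-6} i$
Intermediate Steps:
$p{\left(b \right)} = 2 i \sqrt{2}$ ($p{\left(b \right)} = \sqrt{-8} = 2 i \sqrt{2}$)
$\frac{3264}{40209 - p{\left(-4 \right)}} = \frac{3264}{40209 - 2 i \sqrt{2}}$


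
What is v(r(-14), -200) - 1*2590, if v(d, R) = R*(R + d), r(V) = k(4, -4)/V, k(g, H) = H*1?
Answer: 261470/7 ≈ 37353.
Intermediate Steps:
k(g, H) = H
r(V) = -4/V
v(r(-14), -200) - 1*2590 = -200*(-200 - 4/(-14)) - 1*2590 = -200*(-200 - 4*(-1/14)) - 2590 = -200*(-200 + 2/7) - 2590 = -200*(-1398/7) - 2590 = 279600/7 - 2590 = 261470/7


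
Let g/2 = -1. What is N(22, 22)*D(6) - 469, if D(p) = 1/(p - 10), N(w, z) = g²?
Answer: -470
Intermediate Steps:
g = -2 (g = 2*(-1) = -2)
N(w, z) = 4 (N(w, z) = (-2)² = 4)
D(p) = 1/(-10 + p)
N(22, 22)*D(6) - 469 = 4/(-10 + 6) - 469 = 4/(-4) - 469 = 4*(-¼) - 469 = -1 - 469 = -470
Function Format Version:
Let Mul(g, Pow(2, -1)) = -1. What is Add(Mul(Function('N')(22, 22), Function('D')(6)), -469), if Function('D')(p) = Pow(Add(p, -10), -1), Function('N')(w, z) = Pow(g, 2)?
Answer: -470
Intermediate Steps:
g = -2 (g = Mul(2, -1) = -2)
Function('N')(w, z) = 4 (Function('N')(w, z) = Pow(-2, 2) = 4)
Function('D')(p) = Pow(Add(-10, p), -1)
Add(Mul(Function('N')(22, 22), Function('D')(6)), -469) = Add(Mul(4, Pow(Add(-10, 6), -1)), -469) = Add(Mul(4, Pow(-4, -1)), -469) = Add(Mul(4, Rational(-1, 4)), -469) = Add(-1, -469) = -470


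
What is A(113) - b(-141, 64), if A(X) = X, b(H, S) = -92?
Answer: 205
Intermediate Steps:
A(113) - b(-141, 64) = 113 - 1*(-92) = 113 + 92 = 205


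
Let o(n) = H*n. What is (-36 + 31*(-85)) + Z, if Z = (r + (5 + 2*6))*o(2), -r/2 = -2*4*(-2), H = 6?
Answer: -2851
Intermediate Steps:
o(n) = 6*n
r = -32 (r = -2*(-2*4)*(-2) = -(-16)*(-2) = -2*16 = -32)
Z = -180 (Z = (-32 + (5 + 2*6))*(6*2) = (-32 + (5 + 12))*12 = (-32 + 17)*12 = -15*12 = -180)
(-36 + 31*(-85)) + Z = (-36 + 31*(-85)) - 180 = (-36 - 2635) - 180 = -2671 - 180 = -2851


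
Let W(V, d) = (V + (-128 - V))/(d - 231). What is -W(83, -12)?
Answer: -128/243 ≈ -0.52675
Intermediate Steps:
W(V, d) = -128/(-231 + d)
-W(83, -12) = -(-128)/(-231 - 12) = -(-128)/(-243) = -(-128)*(-1)/243 = -1*128/243 = -128/243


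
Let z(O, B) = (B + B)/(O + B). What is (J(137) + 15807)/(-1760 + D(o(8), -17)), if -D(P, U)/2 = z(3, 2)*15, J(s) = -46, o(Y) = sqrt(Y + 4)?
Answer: -15761/1784 ≈ -8.8346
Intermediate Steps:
o(Y) = sqrt(4 + Y)
z(O, B) = 2*B/(B + O) (z(O, B) = (2*B)/(B + O) = 2*B/(B + O))
D(P, U) = -24 (D(P, U) = -2*2*2/(2 + 3)*15 = -2*2*2/5*15 = -2*2*2*(1/5)*15 = -8*15/5 = -2*12 = -24)
(J(137) + 15807)/(-1760 + D(o(8), -17)) = (-46 + 15807)/(-1760 - 24) = 15761/(-1784) = 15761*(-1/1784) = -15761/1784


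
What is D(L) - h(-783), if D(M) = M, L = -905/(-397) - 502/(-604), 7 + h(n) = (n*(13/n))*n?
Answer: 1221613241/119894 ≈ 10189.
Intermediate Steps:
h(n) = -7 + 13*n (h(n) = -7 + (n*(13/n))*n = -7 + 13*n)
L = 372957/119894 (L = -905*(-1/397) - 502*(-1/604) = 905/397 + 251/302 = 372957/119894 ≈ 3.1107)
D(L) - h(-783) = 372957/119894 - (-7 + 13*(-783)) = 372957/119894 - (-7 - 10179) = 372957/119894 - 1*(-10186) = 372957/119894 + 10186 = 1221613241/119894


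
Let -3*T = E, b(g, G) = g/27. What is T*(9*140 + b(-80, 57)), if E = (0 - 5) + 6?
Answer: -33940/81 ≈ -419.01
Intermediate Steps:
b(g, G) = g/27 (b(g, G) = g*(1/27) = g/27)
E = 1 (E = -5 + 6 = 1)
T = -⅓ (T = -⅓*1 = -⅓ ≈ -0.33333)
T*(9*140 + b(-80, 57)) = -(9*140 + (1/27)*(-80))/3 = -(1260 - 80/27)/3 = -⅓*33940/27 = -33940/81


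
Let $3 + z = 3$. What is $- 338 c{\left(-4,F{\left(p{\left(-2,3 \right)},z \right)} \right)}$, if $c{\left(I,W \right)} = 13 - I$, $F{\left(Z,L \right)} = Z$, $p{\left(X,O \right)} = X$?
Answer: $-5746$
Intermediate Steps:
$z = 0$ ($z = -3 + 3 = 0$)
$- 338 c{\left(-4,F{\left(p{\left(-2,3 \right)},z \right)} \right)} = - 338 \left(13 - -4\right) = - 338 \left(13 + 4\right) = \left(-338\right) 17 = -5746$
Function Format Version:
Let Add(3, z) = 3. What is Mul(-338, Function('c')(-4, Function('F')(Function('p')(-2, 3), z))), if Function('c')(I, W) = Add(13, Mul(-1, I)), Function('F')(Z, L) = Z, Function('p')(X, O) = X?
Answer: -5746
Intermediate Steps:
z = 0 (z = Add(-3, 3) = 0)
Mul(-338, Function('c')(-4, Function('F')(Function('p')(-2, 3), z))) = Mul(-338, Add(13, Mul(-1, -4))) = Mul(-338, Add(13, 4)) = Mul(-338, 17) = -5746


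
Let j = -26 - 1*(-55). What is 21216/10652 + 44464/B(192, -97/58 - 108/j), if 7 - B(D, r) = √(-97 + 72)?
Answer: 414622960/98531 + 111160*I/37 ≈ 4208.0 + 3004.3*I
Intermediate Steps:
j = 29 (j = -26 + 55 = 29)
B(D, r) = 7 - 5*I (B(D, r) = 7 - √(-97 + 72) = 7 - √(-25) = 7 - 5*I)
21216/10652 + 44464/B(192, -97/58 - 108/j) = 21216/10652 + 44464/(7 - 5*I) = 21216*(1/10652) + 44464*((7 + 5*I)/74) = 5304/2663 + 22232*(7 + 5*I)/37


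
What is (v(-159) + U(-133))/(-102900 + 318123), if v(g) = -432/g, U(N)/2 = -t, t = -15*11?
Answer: 5878/3802273 ≈ 0.0015459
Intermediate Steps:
t = -165
U(N) = 330 (U(N) = 2*(-1*(-165)) = 2*165 = 330)
(v(-159) + U(-133))/(-102900 + 318123) = (-432/(-159) + 330)/(-102900 + 318123) = (-432*(-1/159) + 330)/215223 = (144/53 + 330)*(1/215223) = (17634/53)*(1/215223) = 5878/3802273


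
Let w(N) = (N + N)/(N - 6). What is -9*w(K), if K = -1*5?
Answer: -90/11 ≈ -8.1818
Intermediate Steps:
K = -5
w(N) = 2*N/(-6 + N) (w(N) = (2*N)/(-6 + N) = 2*N/(-6 + N))
-9*w(K) = -18*(-5)/(-6 - 5) = -18*(-5)/(-11) = -18*(-5)*(-1)/11 = -9*10/11 = -90/11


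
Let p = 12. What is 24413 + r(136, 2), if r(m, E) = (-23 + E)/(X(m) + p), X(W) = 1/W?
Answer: 39863573/1633 ≈ 24411.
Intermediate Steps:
r(m, E) = (-23 + E)/(12 + 1/m) (r(m, E) = (-23 + E)/(1/m + 12) = (-23 + E)/(12 + 1/m))
24413 + r(136, 2) = 24413 + 136*(-23 + 2)/(1 + 12*136) = 24413 + 136*(-21)/(1 + 1632) = 24413 + 136*(-21)/1633 = 24413 + 136*(1/1633)*(-21) = 24413 - 2856/1633 = 39863573/1633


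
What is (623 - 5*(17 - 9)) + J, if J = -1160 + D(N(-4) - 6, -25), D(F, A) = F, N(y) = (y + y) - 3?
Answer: -594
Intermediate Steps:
N(y) = -3 + 2*y (N(y) = 2*y - 3 = -3 + 2*y)
J = -1177 (J = -1160 + ((-3 + 2*(-4)) - 6) = -1160 + ((-3 - 8) - 6) = -1160 + (-11 - 6) = -1160 - 17 = -1177)
(623 - 5*(17 - 9)) + J = (623 - 5*(17 - 9)) - 1177 = (623 - 5*8) - 1177 = (623 - 40) - 1177 = 583 - 1177 = -594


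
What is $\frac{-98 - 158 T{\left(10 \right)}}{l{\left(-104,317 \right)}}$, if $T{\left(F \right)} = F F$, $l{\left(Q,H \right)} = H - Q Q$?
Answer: $\frac{15898}{10499} \approx 1.5142$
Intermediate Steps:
$l{\left(Q,H \right)} = H - Q^{2}$
$T{\left(F \right)} = F^{2}$
$\frac{-98 - 158 T{\left(10 \right)}}{l{\left(-104,317 \right)}} = \frac{-98 - 158 \cdot 10^{2}}{317 - \left(-104\right)^{2}} = \frac{-98 - 15800}{317 - 10816} = - \frac{15898}{-10499} = \left(-15898\right) \left(- \frac{1}{10499}\right) = \frac{15898}{10499}$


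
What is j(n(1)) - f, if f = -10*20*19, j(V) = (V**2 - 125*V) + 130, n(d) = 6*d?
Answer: 3216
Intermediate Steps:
j(V) = 130 + V**2 - 125*V
f = -3800 (f = -200*19 = -3800)
j(n(1)) - f = (130 + (6*1)**2 - 750) - 1*(-3800) = (130 + 6**2 - 125*6) + 3800 = (130 + 36 - 750) + 3800 = -584 + 3800 = 3216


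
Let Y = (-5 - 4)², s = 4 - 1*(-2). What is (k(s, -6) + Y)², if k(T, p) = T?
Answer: 7569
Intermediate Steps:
s = 6 (s = 4 + 2 = 6)
Y = 81 (Y = (-9)² = 81)
(k(s, -6) + Y)² = (6 + 81)² = 87² = 7569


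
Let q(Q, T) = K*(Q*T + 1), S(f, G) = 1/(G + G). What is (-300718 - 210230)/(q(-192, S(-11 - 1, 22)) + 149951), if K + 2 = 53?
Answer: -2810214/823787 ≈ -3.4113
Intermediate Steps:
K = 51 (K = -2 + 53 = 51)
S(f, G) = 1/(2*G)
q(Q, T) = 51 + 51*Q*T (q(Q, T) = 51*(Q*T + 1) = 51*(1 + Q*T) = 51 + 51*Q*T)
(-300718 - 210230)/(q(-192, S(-11 - 1, 22)) + 149951) = (-300718 - 210230)/((51 + 51*(-192)*((½)/22)) + 149951) = -510948/((51 + 51*(-192)*((½)*(1/22))) + 149951) = -510948/((51 + 51*(-192)*(1/44)) + 149951) = -510948/((51 - 2448/11) + 149951) = -510948/(-1887/11 + 149951) = -510948/1647574/11 = -510948*11/1647574 = -2810214/823787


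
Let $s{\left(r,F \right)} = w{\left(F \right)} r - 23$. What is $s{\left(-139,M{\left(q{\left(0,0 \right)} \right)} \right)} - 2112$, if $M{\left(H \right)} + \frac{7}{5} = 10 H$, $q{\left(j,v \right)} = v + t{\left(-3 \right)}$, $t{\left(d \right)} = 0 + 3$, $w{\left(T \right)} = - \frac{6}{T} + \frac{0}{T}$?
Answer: $- \frac{301135}{143} \approx -2105.8$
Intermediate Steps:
$w{\left(T \right)} = - \frac{6}{T}$ ($w{\left(T \right)} = - \frac{6}{T} + 0 = - \frac{6}{T}$)
$t{\left(d \right)} = 3$
$q{\left(j,v \right)} = 3 + v$ ($q{\left(j,v \right)} = v + 3 = 3 + v$)
$M{\left(H \right)} = - \frac{7}{5} + 10 H$
$s{\left(r,F \right)} = -23 - \frac{6 r}{F}$ ($s{\left(r,F \right)} = - \frac{6}{F} r - 23 = - \frac{6 r}{F} - 23 = -23 - \frac{6 r}{F}$)
$s{\left(-139,M{\left(q{\left(0,0 \right)} \right)} \right)} - 2112 = \left(-23 - - \frac{834}{- \frac{7}{5} + 10 \left(3 + 0\right)}\right) - 2112 = \left(-23 - - \frac{834}{- \frac{7}{5} + 10 \cdot 3}\right) - 2112 = \left(-23 - - \frac{834}{- \frac{7}{5} + 30}\right) - 2112 = \left(-23 - - \frac{834}{\frac{143}{5}}\right) - 2112 = \left(-23 - \left(-834\right) \frac{5}{143}\right) - 2112 = \left(-23 + \frac{4170}{143}\right) - 2112 = \frac{881}{143} - 2112 = - \frac{301135}{143}$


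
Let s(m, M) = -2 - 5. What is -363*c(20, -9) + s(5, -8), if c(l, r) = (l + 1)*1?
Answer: -7630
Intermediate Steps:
s(m, M) = -7
c(l, r) = 1 + l (c(l, r) = (1 + l)*1 = 1 + l)
-363*c(20, -9) + s(5, -8) = -363*(1 + 20) - 7 = -363*21 - 7 = -7623 - 7 = -7630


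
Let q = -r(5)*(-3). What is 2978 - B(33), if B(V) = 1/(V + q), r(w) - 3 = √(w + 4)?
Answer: 151877/51 ≈ 2978.0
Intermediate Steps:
r(w) = 3 + √(4 + w) (r(w) = 3 + √(w + 4) = 3 + √(4 + w))
q = 18 (q = -(3 + √(4 + 5))*(-3) = -(3 + √9)*(-3) = -(3 + 3)*(-3) = -1*6*(-3) = -6*(-3) = 18)
B(V) = 1/(18 + V) (B(V) = 1/(V + 18) = 1/(18 + V))
2978 - B(33) = 2978 - 1/(18 + 33) = 2978 - 1/51 = 151877/51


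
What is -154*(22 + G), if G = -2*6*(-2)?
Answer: -7084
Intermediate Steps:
G = 24 (G = -12*(-2) = 24)
-154*(22 + G) = -154*(22 + 24) = -154*46 = -7084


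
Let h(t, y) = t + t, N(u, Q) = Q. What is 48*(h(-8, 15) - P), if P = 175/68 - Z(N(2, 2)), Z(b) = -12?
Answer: -24948/17 ≈ -1467.5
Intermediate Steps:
P = 991/68 (P = 175/68 - 1*(-12) = 175*(1/68) + 12 = 175/68 + 12 = 991/68 ≈ 14.574)
h(t, y) = 2*t
48*(h(-8, 15) - P) = 48*(2*(-8) - 1*991/68) = 48*(-16 - 991/68) = 48*(-2079/68) = -24948/17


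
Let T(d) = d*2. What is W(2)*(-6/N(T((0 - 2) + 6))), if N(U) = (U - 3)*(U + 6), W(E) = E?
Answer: -6/35 ≈ -0.17143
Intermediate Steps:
T(d) = 2*d
N(U) = (-3 + U)*(6 + U)
W(2)*(-6/N(T((0 - 2) + 6))) = 2*(-6/(-18 + (2*((0 - 2) + 6))² + 3*(2*((0 - 2) + 6)))) = 2*(-6/(-18 + (2*(-2 + 6))² + 3*(2*(-2 + 6)))) = 2*(-6/(-18 + (2*4)² + 3*(2*4))) = 2*(-6/(-18 + 8² + 3*8)) = 2*(-6/(-18 + 64 + 24)) = 2*(-6/70) = 2*(-6*1/70) = 2*(-3/35) = -6/35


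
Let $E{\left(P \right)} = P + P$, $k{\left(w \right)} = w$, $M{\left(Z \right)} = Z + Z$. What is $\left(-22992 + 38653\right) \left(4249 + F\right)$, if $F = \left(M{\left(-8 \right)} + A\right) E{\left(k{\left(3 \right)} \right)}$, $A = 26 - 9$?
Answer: $66637555$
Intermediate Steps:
$M{\left(Z \right)} = 2 Z$
$E{\left(P \right)} = 2 P$
$A = 17$
$F = 6$ ($F = \left(2 \left(-8\right) + 17\right) 2 \cdot 3 = \left(-16 + 17\right) 6 = 1 \cdot 6 = 6$)
$\left(-22992 + 38653\right) \left(4249 + F\right) = \left(-22992 + 38653\right) \left(4249 + 6\right) = 15661 \cdot 4255 = 66637555$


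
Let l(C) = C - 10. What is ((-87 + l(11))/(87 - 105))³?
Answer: 79507/729 ≈ 109.06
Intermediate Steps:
l(C) = -10 + C
((-87 + l(11))/(87 - 105))³ = ((-87 + (-10 + 11))/(87 - 105))³ = ((-87 + 1)/(-18))³ = (-86*(-1/18))³ = (43/9)³ = 79507/729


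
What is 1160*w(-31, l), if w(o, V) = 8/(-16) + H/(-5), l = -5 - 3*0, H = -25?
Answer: 5220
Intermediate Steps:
l = -5 (l = -5 + 0 = -5)
w(o, V) = 9/2 (w(o, V) = 8/(-16) - 25/(-5) = 8*(-1/16) - 25*(-⅕) = -½ + 5 = 9/2)
1160*w(-31, l) = 1160*(9/2) = 5220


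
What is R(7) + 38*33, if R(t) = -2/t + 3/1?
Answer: 8797/7 ≈ 1256.7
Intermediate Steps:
R(t) = 3 - 2/t (R(t) = -2/t + 3*1 = -2/t + 3 = 3 - 2/t)
R(7) + 38*33 = (3 - 2/7) + 38*33 = (3 - 2*⅐) + 1254 = (3 - 2/7) + 1254 = 19/7 + 1254 = 8797/7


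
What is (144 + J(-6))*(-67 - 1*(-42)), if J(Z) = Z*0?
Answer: -3600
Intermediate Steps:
J(Z) = 0
(144 + J(-6))*(-67 - 1*(-42)) = (144 + 0)*(-67 - 1*(-42)) = 144*(-67 + 42) = 144*(-25) = -3600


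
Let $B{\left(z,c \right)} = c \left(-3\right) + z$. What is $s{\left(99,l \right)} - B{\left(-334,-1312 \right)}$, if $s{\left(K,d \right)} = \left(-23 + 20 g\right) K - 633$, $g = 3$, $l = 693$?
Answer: $-572$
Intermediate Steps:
$B{\left(z,c \right)} = z - 3 c$ ($B{\left(z,c \right)} = - 3 c + z = z - 3 c$)
$s{\left(K,d \right)} = -633 + 37 K$ ($s{\left(K,d \right)} = \left(-23 + 20 \cdot 3\right) K - 633 = \left(-23 + 60\right) K - 633 = 37 K - 633 = -633 + 37 K$)
$s{\left(99,l \right)} - B{\left(-334,-1312 \right)} = \left(-633 + 37 \cdot 99\right) - \left(-334 - -3936\right) = \left(-633 + 3663\right) - \left(-334 + 3936\right) = 3030 - 3602 = -572$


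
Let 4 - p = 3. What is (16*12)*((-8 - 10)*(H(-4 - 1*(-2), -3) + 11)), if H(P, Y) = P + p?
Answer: -34560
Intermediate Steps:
p = 1 (p = 4 - 1*3 = 4 - 3 = 1)
H(P, Y) = 1 + P (H(P, Y) = P + 1 = 1 + P)
(16*12)*((-8 - 10)*(H(-4 - 1*(-2), -3) + 11)) = (16*12)*((-8 - 10)*((1 + (-4 - 1*(-2))) + 11)) = 192*(-18*((1 + (-4 + 2)) + 11)) = 192*(-18*((1 - 2) + 11)) = 192*(-18*(-1 + 11)) = 192*(-18*10) = 192*(-180) = -34560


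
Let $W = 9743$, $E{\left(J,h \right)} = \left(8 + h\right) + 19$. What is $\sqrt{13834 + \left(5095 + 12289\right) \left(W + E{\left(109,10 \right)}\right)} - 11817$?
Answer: $-11817 + \sqrt{170029354} \approx 1222.5$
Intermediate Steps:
$E{\left(J,h \right)} = 27 + h$
$\sqrt{13834 + \left(5095 + 12289\right) \left(W + E{\left(109,10 \right)}\right)} - 11817 = \sqrt{13834 + \left(5095 + 12289\right) \left(9743 + \left(27 + 10\right)\right)} - 11817 = \sqrt{13834 + 17384 \left(9743 + 37\right)} - 11817 = \sqrt{13834 + 17384 \cdot 9780} - 11817 = \sqrt{13834 + 170015520} - 11817 = \sqrt{170029354} - 11817 = -11817 + \sqrt{170029354}$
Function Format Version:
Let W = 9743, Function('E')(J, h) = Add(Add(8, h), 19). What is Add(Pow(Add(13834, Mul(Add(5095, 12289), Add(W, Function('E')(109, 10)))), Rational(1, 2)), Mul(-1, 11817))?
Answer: Add(-11817, Pow(170029354, Rational(1, 2))) ≈ 1222.5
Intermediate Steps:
Function('E')(J, h) = Add(27, h)
Add(Pow(Add(13834, Mul(Add(5095, 12289), Add(W, Function('E')(109, 10)))), Rational(1, 2)), Mul(-1, 11817)) = Add(Pow(Add(13834, Mul(Add(5095, 12289), Add(9743, Add(27, 10)))), Rational(1, 2)), Mul(-1, 11817)) = Add(Pow(Add(13834, Mul(17384, Add(9743, 37))), Rational(1, 2)), -11817) = Add(Pow(Add(13834, Mul(17384, 9780)), Rational(1, 2)), -11817) = Add(Pow(Add(13834, 170015520), Rational(1, 2)), -11817) = Add(Pow(170029354, Rational(1, 2)), -11817) = Add(-11817, Pow(170029354, Rational(1, 2)))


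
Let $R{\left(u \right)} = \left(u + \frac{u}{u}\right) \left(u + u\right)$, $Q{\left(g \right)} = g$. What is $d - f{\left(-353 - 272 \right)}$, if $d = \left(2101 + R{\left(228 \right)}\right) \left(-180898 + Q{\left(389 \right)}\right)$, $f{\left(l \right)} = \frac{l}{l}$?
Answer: $-19228721226$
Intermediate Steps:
$R{\left(u \right)} = 2 u \left(1 + u\right)$ ($R{\left(u \right)} = \left(u + 1\right) 2 u = \left(1 + u\right) 2 u = 2 u \left(1 + u\right)$)
$f{\left(l \right)} = 1$
$d = -19228721225$ ($d = \left(2101 + 2 \cdot 228 \left(1 + 228\right)\right) \left(-180898 + 389\right) = \left(2101 + 2 \cdot 228 \cdot 229\right) \left(-180509\right) = \left(2101 + 104424\right) \left(-180509\right) = 106525 \left(-180509\right) = -19228721225$)
$d - f{\left(-353 - 272 \right)} = -19228721225 - 1 = -19228721226$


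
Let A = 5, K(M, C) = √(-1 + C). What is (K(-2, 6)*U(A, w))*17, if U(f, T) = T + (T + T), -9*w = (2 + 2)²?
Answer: -272*√5/3 ≈ -202.74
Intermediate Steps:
w = -16/9 (w = -(2 + 2)²/9 = -⅑*4² = -⅑*16 = -16/9 ≈ -1.7778)
U(f, T) = 3*T (U(f, T) = T + 2*T = 3*T)
(K(-2, 6)*U(A, w))*17 = (√(-1 + 6)*(3*(-16/9)))*17 = (√5*(-16/3))*17 = -16*√5/3*17 = -272*√5/3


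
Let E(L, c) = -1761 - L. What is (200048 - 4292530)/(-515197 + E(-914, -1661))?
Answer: 2046241/258022 ≈ 7.9305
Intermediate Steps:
(200048 - 4292530)/(-515197 + E(-914, -1661)) = (200048 - 4292530)/(-515197 + (-1761 - 1*(-914))) = -4092482/(-515197 + (-1761 + 914)) = -4092482/(-515197 - 847) = -4092482/(-516044) = -4092482*(-1/516044) = 2046241/258022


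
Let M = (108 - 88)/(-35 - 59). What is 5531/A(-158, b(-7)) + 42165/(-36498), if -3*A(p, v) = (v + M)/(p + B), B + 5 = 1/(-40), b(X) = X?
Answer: -10311809252851/27495160 ≈ -3.7504e+5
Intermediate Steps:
B = -201/40 (B = -5 + 1/(-40) = -5 - 1/40 = -201/40 ≈ -5.0250)
M = -10/47 (M = 20/(-94) = 20*(-1/94) = -10/47 ≈ -0.21277)
A(p, v) = -(-10/47 + v)/(3*(-201/40 + p)) (A(p, v) = -(v - 10/47)/(3*(p - 201/40)) = -(-10/47 + v)/(3*(-201/40 + p)))
5531/A(-158, b(-7)) + 42165/(-36498) = 5531/((40*(10 - 47*(-7))/(141*(-201 + 40*(-158))))) + 42165/(-36498) = 5531/((40*(10 + 329)/(141*(-201 - 6320)))) + 42165*(-1/36498) = 5531/(((40/141)*339/(-6521))) - 14055/12166 = 5531/(((40/141)*(-1/6521)*339)) - 14055/12166 = 5531/(-4520/306487) - 14055/12166 = 5531*(-306487/4520) - 14055/12166 = -1695179597/4520 - 14055/12166 = -10311809252851/27495160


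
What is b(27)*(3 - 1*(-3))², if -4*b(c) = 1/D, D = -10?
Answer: 9/10 ≈ 0.90000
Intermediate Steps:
b(c) = 1/40 (b(c) = -¼/(-10) = -¼*(-⅒) = 1/40)
b(27)*(3 - 1*(-3))² = (3 - 1*(-3))²/40 = (3 + 3)²/40 = (1/40)*6² = (1/40)*36 = 9/10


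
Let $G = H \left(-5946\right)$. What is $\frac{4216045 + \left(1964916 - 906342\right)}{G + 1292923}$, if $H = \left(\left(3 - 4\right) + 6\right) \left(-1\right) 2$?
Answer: $\frac{5274619}{1352383} \approx 3.9002$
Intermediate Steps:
$H = -10$ ($H = \left(-1 + 6\right) \left(-1\right) 2 = 5 \left(-1\right) 2 = \left(-5\right) 2 = -10$)
$G = 59460$ ($G = \left(-10\right) \left(-5946\right) = 59460$)
$\frac{4216045 + \left(1964916 - 906342\right)}{G + 1292923} = \frac{4216045 + \left(1964916 - 906342\right)}{59460 + 1292923} = \frac{4216045 + 1058574}{1352383} = 5274619 \cdot \frac{1}{1352383} = \frac{5274619}{1352383}$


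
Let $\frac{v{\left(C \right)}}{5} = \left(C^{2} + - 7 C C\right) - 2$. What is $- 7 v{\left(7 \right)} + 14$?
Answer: $10374$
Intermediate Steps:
$v{\left(C \right)} = -10 - 30 C^{2}$ ($v{\left(C \right)} = 5 \left(\left(C^{2} + - 7 C C\right) - 2\right) = 5 \left(\left(C^{2} - 7 C^{2}\right) - 2\right) = 5 \left(- 6 C^{2} - 2\right) = 5 \left(-2 - 6 C^{2}\right) = -10 - 30 C^{2}$)
$- 7 v{\left(7 \right)} + 14 = - 7 \left(-10 - 30 \cdot 7^{2}\right) + 14 = - 7 \left(-10 - 1470\right) + 14 = \left(-7\right) \left(-1480\right) + 14 = 10360 + 14 = 10374$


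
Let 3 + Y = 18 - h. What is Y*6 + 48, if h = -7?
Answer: 180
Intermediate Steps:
Y = 22 (Y = -3 + (18 - 1*(-7)) = -3 + (18 + 7) = -3 + 25 = 22)
Y*6 + 48 = 22*6 + 48 = 132 + 48 = 180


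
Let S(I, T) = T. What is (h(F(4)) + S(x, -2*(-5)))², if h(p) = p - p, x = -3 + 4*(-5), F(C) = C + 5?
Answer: 100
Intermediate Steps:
F(C) = 5 + C
x = -23 (x = -3 - 20 = -23)
h(p) = 0
(h(F(4)) + S(x, -2*(-5)))² = (0 - 2*(-5))² = (0 + 10)² = 10² = 100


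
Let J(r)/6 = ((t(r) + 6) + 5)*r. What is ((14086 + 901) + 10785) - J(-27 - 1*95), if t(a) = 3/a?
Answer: 33806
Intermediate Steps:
J(r) = 6*r*(11 + 3/r) (J(r) = 6*(((3/r + 6) + 5)*r) = 6*(((6 + 3/r) + 5)*r) = 6*((11 + 3/r)*r) = 6*(r*(11 + 3/r)) = 6*r*(11 + 3/r))
((14086 + 901) + 10785) - J(-27 - 1*95) = ((14086 + 901) + 10785) - (18 + 66*(-27 - 1*95)) = (14987 + 10785) - (18 + 66*(-27 - 95)) = 25772 - (18 + 66*(-122)) = 25772 - (18 - 8052) = 25772 - 1*(-8034) = 25772 + 8034 = 33806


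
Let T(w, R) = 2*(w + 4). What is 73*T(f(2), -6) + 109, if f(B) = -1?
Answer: 547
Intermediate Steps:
T(w, R) = 8 + 2*w (T(w, R) = 2*(4 + w) = 8 + 2*w)
73*T(f(2), -6) + 109 = 73*(8 + 2*(-1)) + 109 = 73*(8 - 2) + 109 = 73*6 + 109 = 438 + 109 = 547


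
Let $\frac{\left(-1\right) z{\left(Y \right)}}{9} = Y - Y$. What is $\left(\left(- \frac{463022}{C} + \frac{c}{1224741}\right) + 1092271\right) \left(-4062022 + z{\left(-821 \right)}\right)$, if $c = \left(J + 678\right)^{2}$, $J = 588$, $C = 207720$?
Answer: $- \frac{94061875321451876334553}{21200266710} \approx -4.4368 \cdot 10^{12}$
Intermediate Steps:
$c = 1602756$ ($c = \left(588 + 678\right)^{2} = 1266^{2} = 1602756$)
$z{\left(Y \right)} = 0$ ($z{\left(Y \right)} = - 9 \left(Y - Y\right) = \left(-9\right) 0 = 0$)
$\left(\left(- \frac{463022}{C} + \frac{c}{1224741}\right) + 1092271\right) \left(-4062022 + z{\left(-821 \right)}\right) = \left(\left(- \frac{463022}{207720} + \frac{1602756}{1224741}\right) + 1092271\right) \left(-4062022 + 0\right) = \left(\left(\left(-463022\right) \frac{1}{207720} + 1602756 \cdot \frac{1}{1224741}\right) + 1092271\right) \left(-4062022\right) = \left(\left(- \frac{231511}{103860} + \frac{534252}{408247}\right) + 1092271\right) \left(-4062022\right) = \left(- \frac{39026258497}{42400533420} + 1092271\right) \left(-4062022\right) = \frac{46312834012938323}{42400533420} \left(-4062022\right) = - \frac{94061875321451876334553}{21200266710}$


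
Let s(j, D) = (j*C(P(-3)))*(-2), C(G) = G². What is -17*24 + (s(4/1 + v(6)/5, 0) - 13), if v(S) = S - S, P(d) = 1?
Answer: -429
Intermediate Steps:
v(S) = 0
s(j, D) = -2*j (s(j, D) = (j*1²)*(-2) = (j*1)*(-2) = j*(-2) = -2*j)
-17*24 + (s(4/1 + v(6)/5, 0) - 13) = -17*24 + (-2*(4/1 + 0/5) - 13) = -408 + (-2*(4*1 + 0*(⅕)) - 13) = -408 + (-2*(4 + 0) - 13) = -408 + (-2*4 - 13) = -408 + (-8 - 13) = -408 - 21 = -429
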